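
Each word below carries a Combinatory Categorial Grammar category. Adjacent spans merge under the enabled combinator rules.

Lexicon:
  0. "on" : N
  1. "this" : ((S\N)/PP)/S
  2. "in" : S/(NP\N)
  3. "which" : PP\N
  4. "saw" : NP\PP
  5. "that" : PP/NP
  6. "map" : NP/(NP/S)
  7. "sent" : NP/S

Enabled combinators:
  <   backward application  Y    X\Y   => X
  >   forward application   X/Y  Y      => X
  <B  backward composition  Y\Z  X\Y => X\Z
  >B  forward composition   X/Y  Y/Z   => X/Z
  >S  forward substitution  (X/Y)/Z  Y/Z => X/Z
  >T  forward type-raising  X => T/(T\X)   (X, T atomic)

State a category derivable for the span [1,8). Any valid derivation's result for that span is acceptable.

S\N

[0,8] S   >
  [0,1] S/(S\N)   >T
    [0,1] "on" : N
  [1,8] S\N   >
    [1,5] (S\N)/PP   >
      [1,2] "this" : ((S\N)/PP)/S
      [2,5] S   >
        [2,3] "in" : S/(NP\N)
        [3,5] NP\N   <B
          [3,4] "which" : PP\N
          [4,5] "saw" : NP\PP
    [5,8] PP   >
      [5,6] "that" : PP/NP
      [6,8] NP   >
        [6,7] "map" : NP/(NP/S)
        [7,8] "sent" : NP/S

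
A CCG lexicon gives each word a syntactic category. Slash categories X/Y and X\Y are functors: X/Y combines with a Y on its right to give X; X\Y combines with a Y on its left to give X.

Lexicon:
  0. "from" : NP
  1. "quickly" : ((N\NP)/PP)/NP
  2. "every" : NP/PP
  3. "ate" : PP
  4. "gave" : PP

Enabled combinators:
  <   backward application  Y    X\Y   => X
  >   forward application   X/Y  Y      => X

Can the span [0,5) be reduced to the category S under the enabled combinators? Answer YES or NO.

NO

NP ((N\NP)/PP)/NP NP/PP PP PP
CKY chart[0,5] = {N}; S ∉ chart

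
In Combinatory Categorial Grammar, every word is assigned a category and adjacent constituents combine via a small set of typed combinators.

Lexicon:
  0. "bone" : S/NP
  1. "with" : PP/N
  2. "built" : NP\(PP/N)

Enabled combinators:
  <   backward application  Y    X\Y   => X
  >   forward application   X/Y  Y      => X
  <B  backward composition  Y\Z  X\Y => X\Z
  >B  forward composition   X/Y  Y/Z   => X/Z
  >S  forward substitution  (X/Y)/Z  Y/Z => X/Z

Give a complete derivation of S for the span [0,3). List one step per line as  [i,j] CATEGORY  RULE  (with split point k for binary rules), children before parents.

[0,3] S   >
  [0,1] "bone" : S/NP
  [1,3] NP   <
    [1,2] "with" : PP/N
    [2,3] "built" : NP\(PP/N)

[0,1] S/NP  lex  "bone"
[1,2] PP/N  lex  "with"
[2,3] NP\(PP/N)  lex  "built"
[1,3] NP  <  k=2
[0,3] S  >  k=1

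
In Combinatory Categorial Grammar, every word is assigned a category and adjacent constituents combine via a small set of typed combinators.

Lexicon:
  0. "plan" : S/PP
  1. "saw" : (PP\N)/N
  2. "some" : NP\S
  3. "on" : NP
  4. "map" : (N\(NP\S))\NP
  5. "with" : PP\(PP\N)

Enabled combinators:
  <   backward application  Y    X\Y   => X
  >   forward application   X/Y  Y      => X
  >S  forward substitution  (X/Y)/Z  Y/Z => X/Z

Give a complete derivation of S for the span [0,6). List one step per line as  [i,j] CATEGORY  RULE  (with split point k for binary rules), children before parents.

[0,1] S/PP  lex  "plan"
[1,2] (PP\N)/N  lex  "saw"
[2,3] NP\S  lex  "some"
[3,4] NP  lex  "on"
[4,5] (N\(NP\S))\NP  lex  "map"
[3,5] N\(NP\S)  <  k=4
[2,5] N  <  k=3
[1,5] PP\N  >  k=2
[5,6] PP\(PP\N)  lex  "with"
[1,6] PP  <  k=5
[0,6] S  >  k=1

[0,6] S   >
  [0,1] "plan" : S/PP
  [1,6] PP   <
    [1,5] PP\N   >
      [1,2] "saw" : (PP\N)/N
      [2,5] N   <
        [2,3] "some" : NP\S
        [3,5] N\(NP\S)   <
          [3,4] "on" : NP
          [4,5] "map" : (N\(NP\S))\NP
    [5,6] "with" : PP\(PP\N)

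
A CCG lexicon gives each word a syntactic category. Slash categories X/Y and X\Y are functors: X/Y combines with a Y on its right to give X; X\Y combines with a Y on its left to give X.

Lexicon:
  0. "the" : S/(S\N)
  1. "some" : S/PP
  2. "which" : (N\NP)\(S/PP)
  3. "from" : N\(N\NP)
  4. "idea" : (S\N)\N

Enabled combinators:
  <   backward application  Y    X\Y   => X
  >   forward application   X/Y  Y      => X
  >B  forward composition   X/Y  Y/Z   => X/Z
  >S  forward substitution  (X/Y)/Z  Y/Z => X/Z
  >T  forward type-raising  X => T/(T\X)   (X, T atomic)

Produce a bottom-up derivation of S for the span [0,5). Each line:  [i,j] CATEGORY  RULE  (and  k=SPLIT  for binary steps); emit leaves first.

[0,5] S   >
  [0,1] "the" : S/(S\N)
  [1,5] S\N   <
    [1,4] N   <
      [1,3] N\NP   <
        [1,2] "some" : S/PP
        [2,3] "which" : (N\NP)\(S/PP)
      [3,4] "from" : N\(N\NP)
    [4,5] "idea" : (S\N)\N

[0,1] S/(S\N)  lex  "the"
[1,2] S/PP  lex  "some"
[2,3] (N\NP)\(S/PP)  lex  "which"
[1,3] N\NP  <  k=2
[3,4] N\(N\NP)  lex  "from"
[1,4] N  <  k=3
[4,5] (S\N)\N  lex  "idea"
[1,5] S\N  <  k=4
[0,5] S  >  k=1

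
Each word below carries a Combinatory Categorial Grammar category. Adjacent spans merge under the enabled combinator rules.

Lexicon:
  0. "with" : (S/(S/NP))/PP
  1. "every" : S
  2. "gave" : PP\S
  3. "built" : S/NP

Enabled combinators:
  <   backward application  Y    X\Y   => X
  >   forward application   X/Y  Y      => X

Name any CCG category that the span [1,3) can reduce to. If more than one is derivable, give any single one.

[0,4] S   >
  [0,3] S/(S/NP)   >
    [0,1] "with" : (S/(S/NP))/PP
    [1,3] PP   <
      [1,2] "every" : S
      [2,3] "gave" : PP\S
  [3,4] "built" : S/NP

PP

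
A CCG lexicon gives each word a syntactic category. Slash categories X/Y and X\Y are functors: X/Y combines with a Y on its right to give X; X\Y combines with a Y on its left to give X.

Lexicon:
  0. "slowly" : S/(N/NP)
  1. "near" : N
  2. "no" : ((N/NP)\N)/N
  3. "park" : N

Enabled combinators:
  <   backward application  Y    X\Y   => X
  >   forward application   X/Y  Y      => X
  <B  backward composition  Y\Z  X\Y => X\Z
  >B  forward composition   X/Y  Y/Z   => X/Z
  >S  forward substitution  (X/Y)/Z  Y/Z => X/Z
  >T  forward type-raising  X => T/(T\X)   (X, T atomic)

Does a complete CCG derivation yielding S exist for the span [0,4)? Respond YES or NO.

[0,4] S   >
  [0,1] "slowly" : S/(N/NP)
  [1,4] N/NP   <
    [1,2] "near" : N
    [2,4] (N/NP)\N   >
      [2,3] "no" : ((N/NP)\N)/N
      [3,4] "park" : N

YES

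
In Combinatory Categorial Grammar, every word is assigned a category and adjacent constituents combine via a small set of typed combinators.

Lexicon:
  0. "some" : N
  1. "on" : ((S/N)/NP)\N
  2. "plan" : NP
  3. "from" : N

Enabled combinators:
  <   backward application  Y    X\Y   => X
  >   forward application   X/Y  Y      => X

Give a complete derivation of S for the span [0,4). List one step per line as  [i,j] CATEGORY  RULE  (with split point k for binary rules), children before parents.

[0,4] S   >
  [0,3] S/N   >
    [0,2] (S/N)/NP   <
      [0,1] "some" : N
      [1,2] "on" : ((S/N)/NP)\N
    [2,3] "plan" : NP
  [3,4] "from" : N

[0,1] N  lex  "some"
[1,2] ((S/N)/NP)\N  lex  "on"
[0,2] (S/N)/NP  <  k=1
[2,3] NP  lex  "plan"
[0,3] S/N  >  k=2
[3,4] N  lex  "from"
[0,4] S  >  k=3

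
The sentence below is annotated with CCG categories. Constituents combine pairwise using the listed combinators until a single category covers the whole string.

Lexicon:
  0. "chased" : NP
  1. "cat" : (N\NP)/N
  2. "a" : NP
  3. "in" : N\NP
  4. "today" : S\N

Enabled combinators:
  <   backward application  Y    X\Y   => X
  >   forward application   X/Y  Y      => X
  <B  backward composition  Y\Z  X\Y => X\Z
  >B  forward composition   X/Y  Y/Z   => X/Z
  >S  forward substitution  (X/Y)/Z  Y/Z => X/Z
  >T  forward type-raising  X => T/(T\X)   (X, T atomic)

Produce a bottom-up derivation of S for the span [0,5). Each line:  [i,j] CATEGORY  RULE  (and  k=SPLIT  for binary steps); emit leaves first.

[0,5] S   <
  [0,4] N   >
    [0,1] N/(N\NP)   >T
      [0,1] "chased" : NP
    [1,4] N\NP   >
      [1,2] "cat" : (N\NP)/N
      [2,4] N   >
        [2,3] N/(N\NP)   >T
          [2,3] "a" : NP
        [3,4] "in" : N\NP
  [4,5] "today" : S\N

[0,1] NP  lex  "chased"
[0,1] N/(N\NP)  >T
[1,2] (N\NP)/N  lex  "cat"
[2,3] NP  lex  "a"
[2,3] N/(N\NP)  >T
[3,4] N\NP  lex  "in"
[2,4] N  >  k=3
[1,4] N\NP  >  k=2
[0,4] N  >  k=1
[4,5] S\N  lex  "today"
[0,5] S  <  k=4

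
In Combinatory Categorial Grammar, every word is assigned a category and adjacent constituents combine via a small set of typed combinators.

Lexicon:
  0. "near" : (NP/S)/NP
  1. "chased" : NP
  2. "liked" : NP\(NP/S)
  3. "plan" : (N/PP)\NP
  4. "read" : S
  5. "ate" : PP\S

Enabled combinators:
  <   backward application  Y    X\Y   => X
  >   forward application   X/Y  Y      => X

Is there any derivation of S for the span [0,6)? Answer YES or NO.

(NP/S)/NP NP NP\(NP/S) (N/PP)\NP S PP\S
CKY chart[0,6] = {N}; S ∉ chart

NO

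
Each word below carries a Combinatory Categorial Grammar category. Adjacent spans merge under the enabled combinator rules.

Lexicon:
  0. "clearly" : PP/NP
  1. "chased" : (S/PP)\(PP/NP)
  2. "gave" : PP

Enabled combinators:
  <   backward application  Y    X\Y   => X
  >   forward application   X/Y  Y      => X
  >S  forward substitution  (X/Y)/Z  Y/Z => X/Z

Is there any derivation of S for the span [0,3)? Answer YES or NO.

[0,3] S   >
  [0,2] S/PP   <
    [0,1] "clearly" : PP/NP
    [1,2] "chased" : (S/PP)\(PP/NP)
  [2,3] "gave" : PP

YES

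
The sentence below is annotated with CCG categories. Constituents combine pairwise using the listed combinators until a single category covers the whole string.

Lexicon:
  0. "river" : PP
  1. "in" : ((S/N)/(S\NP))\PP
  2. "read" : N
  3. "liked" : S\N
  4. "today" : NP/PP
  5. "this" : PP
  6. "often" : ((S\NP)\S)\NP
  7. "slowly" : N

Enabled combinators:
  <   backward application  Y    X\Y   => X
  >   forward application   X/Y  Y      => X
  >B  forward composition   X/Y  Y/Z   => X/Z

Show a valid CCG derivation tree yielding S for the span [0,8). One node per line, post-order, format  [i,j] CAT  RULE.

[0,8] S   >
  [0,7] S/N   >
    [0,2] (S/N)/(S\NP)   <
      [0,1] "river" : PP
      [1,2] "in" : ((S/N)/(S\NP))\PP
    [2,7] S\NP   <
      [2,4] S   <
        [2,3] "read" : N
        [3,4] "liked" : S\N
      [4,7] (S\NP)\S   <
        [4,6] NP   >
          [4,5] "today" : NP/PP
          [5,6] "this" : PP
        [6,7] "often" : ((S\NP)\S)\NP
  [7,8] "slowly" : N

[0,1] PP  lex  "river"
[1,2] ((S/N)/(S\NP))\PP  lex  "in"
[0,2] (S/N)/(S\NP)  <  k=1
[2,3] N  lex  "read"
[3,4] S\N  lex  "liked"
[2,4] S  <  k=3
[4,5] NP/PP  lex  "today"
[5,6] PP  lex  "this"
[4,6] NP  >  k=5
[6,7] ((S\NP)\S)\NP  lex  "often"
[4,7] (S\NP)\S  <  k=6
[2,7] S\NP  <  k=4
[0,7] S/N  >  k=2
[7,8] N  lex  "slowly"
[0,8] S  >  k=7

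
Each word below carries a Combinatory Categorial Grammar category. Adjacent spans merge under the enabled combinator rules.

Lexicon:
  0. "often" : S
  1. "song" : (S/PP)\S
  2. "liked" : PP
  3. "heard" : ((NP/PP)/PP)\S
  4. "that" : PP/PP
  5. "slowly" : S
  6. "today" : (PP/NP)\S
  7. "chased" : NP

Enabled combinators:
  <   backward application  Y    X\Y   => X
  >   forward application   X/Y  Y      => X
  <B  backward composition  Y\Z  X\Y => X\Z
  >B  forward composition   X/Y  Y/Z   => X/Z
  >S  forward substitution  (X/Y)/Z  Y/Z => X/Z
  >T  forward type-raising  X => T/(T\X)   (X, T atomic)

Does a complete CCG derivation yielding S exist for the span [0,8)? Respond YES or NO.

S (S/PP)\S PP ((NP/PP)/PP)\S PP/PP S (PP/NP)\S NP
CKY chart[0,8] = {(NP/PP)/(NP\NP), (NP/PP)/(PP\PP), N/(N\NP), NP, NP/(NP\NP), NP/(PP\PP), NP/PP, PP/(PP\NP), S/(S\NP)}; S ∉ chart

NO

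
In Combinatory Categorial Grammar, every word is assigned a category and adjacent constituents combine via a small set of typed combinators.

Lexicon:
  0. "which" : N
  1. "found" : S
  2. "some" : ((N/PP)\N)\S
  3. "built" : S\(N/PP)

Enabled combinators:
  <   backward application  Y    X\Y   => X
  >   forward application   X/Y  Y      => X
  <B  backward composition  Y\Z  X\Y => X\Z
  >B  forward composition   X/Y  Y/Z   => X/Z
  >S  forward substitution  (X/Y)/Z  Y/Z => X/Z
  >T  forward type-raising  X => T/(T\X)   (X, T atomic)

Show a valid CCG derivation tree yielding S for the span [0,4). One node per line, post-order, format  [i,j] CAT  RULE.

[0,1] N  lex  "which"
[1,2] S  lex  "found"
[2,3] ((N/PP)\N)\S  lex  "some"
[1,3] (N/PP)\N  <  k=2
[3,4] S\(N/PP)  lex  "built"
[1,4] S\N  <B  k=3
[0,4] S  <  k=1

[0,4] S   <
  [0,1] "which" : N
  [1,4] S\N   <B
    [1,3] (N/PP)\N   <
      [1,2] "found" : S
      [2,3] "some" : ((N/PP)\N)\S
    [3,4] "built" : S\(N/PP)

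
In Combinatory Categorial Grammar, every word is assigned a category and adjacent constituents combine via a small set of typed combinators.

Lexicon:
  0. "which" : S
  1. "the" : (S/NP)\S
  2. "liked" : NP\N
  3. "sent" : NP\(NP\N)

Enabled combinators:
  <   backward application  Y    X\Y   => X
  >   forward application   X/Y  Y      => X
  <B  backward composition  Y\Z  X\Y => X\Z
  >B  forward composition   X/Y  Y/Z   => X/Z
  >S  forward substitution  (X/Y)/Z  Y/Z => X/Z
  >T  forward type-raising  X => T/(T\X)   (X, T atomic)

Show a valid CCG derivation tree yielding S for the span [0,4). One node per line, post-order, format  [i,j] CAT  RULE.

[0,4] S   >
  [0,2] S/NP   <
    [0,1] "which" : S
    [1,2] "the" : (S/NP)\S
  [2,4] NP   <
    [2,3] "liked" : NP\N
    [3,4] "sent" : NP\(NP\N)

[0,1] S  lex  "which"
[1,2] (S/NP)\S  lex  "the"
[0,2] S/NP  <  k=1
[2,3] NP\N  lex  "liked"
[3,4] NP\(NP\N)  lex  "sent"
[2,4] NP  <  k=3
[0,4] S  >  k=2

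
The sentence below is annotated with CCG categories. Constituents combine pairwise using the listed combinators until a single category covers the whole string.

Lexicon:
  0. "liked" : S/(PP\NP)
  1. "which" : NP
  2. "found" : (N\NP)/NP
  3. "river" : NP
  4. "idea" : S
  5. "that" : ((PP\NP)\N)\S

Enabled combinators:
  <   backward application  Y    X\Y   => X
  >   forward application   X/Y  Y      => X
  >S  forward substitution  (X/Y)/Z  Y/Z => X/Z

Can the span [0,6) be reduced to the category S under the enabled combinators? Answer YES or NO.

[0,6] S   >
  [0,1] "liked" : S/(PP\NP)
  [1,6] PP\NP   <
    [1,4] N   <
      [1,2] "which" : NP
      [2,4] N\NP   >
        [2,3] "found" : (N\NP)/NP
        [3,4] "river" : NP
    [4,6] (PP\NP)\N   <
      [4,5] "idea" : S
      [5,6] "that" : ((PP\NP)\N)\S

YES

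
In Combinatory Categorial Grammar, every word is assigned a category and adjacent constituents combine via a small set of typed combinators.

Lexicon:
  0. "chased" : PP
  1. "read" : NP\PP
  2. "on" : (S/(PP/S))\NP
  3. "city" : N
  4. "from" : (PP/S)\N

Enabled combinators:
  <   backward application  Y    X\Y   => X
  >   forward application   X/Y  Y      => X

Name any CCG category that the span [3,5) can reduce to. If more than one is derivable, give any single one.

PP/S

[0,5] S   >
  [0,3] S/(PP/S)   <
    [0,2] NP   <
      [0,1] "chased" : PP
      [1,2] "read" : NP\PP
    [2,3] "on" : (S/(PP/S))\NP
  [3,5] PP/S   <
    [3,4] "city" : N
    [4,5] "from" : (PP/S)\N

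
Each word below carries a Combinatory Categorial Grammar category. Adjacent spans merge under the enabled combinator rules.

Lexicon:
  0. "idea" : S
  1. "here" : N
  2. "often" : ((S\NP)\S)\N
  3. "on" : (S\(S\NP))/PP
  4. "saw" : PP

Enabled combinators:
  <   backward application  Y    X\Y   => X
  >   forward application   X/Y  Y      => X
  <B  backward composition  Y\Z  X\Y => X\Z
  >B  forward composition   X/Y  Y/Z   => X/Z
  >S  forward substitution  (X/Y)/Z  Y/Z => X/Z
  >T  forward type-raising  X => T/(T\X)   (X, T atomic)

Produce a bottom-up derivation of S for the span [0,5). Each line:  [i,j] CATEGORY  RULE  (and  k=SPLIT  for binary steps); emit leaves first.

[0,1] S  lex  "idea"
[1,2] N  lex  "here"
[2,3] ((S\NP)\S)\N  lex  "often"
[1,3] (S\NP)\S  <  k=2
[0,3] S\NP  <  k=1
[3,4] (S\(S\NP))/PP  lex  "on"
[4,5] PP  lex  "saw"
[3,5] S\(S\NP)  >  k=4
[0,5] S  <  k=3

[0,5] S   <
  [0,3] S\NP   <
    [0,1] "idea" : S
    [1,3] (S\NP)\S   <
      [1,2] "here" : N
      [2,3] "often" : ((S\NP)\S)\N
  [3,5] S\(S\NP)   >
    [3,4] "on" : (S\(S\NP))/PP
    [4,5] "saw" : PP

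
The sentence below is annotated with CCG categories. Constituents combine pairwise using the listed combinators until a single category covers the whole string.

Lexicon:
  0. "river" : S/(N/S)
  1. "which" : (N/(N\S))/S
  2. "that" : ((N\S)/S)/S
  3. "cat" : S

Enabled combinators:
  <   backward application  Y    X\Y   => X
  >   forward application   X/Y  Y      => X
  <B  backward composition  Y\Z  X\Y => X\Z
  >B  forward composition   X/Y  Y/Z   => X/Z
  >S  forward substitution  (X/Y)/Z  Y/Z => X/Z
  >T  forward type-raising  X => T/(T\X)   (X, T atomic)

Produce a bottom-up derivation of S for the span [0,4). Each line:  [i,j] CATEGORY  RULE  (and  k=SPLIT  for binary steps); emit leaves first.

[0,1] S/(N/S)  lex  "river"
[1,2] (N/(N\S))/S  lex  "which"
[2,3] ((N\S)/S)/S  lex  "that"
[3,4] S  lex  "cat"
[2,4] (N\S)/S  >  k=3
[1,4] N/S  >S  k=2
[0,4] S  >  k=1

[0,4] S   >
  [0,1] "river" : S/(N/S)
  [1,4] N/S   >S
    [1,2] "which" : (N/(N\S))/S
    [2,4] (N\S)/S   >
      [2,3] "that" : ((N\S)/S)/S
      [3,4] "cat" : S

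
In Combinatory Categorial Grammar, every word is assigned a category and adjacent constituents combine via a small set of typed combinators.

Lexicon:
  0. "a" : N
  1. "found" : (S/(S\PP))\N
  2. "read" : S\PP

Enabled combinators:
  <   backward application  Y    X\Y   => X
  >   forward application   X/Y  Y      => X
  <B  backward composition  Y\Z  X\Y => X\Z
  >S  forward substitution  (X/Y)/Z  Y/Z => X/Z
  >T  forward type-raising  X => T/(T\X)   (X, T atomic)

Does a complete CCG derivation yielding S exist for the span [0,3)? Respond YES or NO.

[0,3] S   >
  [0,2] S/(S\PP)   <
    [0,1] "a" : N
    [1,2] "found" : (S/(S\PP))\N
  [2,3] "read" : S\PP

YES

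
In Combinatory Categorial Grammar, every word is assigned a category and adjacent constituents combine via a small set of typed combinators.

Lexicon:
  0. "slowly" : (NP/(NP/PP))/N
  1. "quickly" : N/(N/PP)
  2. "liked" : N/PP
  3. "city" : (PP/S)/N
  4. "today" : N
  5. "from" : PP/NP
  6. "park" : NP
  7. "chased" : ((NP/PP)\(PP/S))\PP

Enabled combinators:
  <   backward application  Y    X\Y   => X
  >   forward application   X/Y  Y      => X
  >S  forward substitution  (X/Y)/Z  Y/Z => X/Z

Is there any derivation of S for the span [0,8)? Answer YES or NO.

NO

(NP/(NP/PP))/N N/(N/PP) N/PP (PP/S)/N N PP/NP NP ((NP/PP)\(PP/S))\PP
CKY chart[0,8] = {NP}; S ∉ chart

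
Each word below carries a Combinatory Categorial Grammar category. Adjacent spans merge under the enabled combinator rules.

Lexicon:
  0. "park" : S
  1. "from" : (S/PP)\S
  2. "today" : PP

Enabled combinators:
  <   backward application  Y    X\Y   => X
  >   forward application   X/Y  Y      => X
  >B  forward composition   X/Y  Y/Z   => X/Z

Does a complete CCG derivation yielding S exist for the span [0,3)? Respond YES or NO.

[0,3] S   >
  [0,2] S/PP   <
    [0,1] "park" : S
    [1,2] "from" : (S/PP)\S
  [2,3] "today" : PP

YES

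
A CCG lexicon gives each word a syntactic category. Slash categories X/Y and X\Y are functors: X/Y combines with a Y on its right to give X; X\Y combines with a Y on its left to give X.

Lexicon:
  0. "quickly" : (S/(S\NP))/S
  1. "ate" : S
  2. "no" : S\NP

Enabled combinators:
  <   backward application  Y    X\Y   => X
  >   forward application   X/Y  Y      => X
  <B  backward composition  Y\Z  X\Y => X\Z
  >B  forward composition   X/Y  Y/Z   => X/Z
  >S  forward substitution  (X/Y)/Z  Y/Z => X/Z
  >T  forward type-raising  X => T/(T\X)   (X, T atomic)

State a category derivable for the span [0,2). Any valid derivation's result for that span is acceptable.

[0,3] S   >
  [0,2] S/(S\NP)   >
    [0,1] "quickly" : (S/(S\NP))/S
    [1,2] "ate" : S
  [2,3] "no" : S\NP

S/(S\NP)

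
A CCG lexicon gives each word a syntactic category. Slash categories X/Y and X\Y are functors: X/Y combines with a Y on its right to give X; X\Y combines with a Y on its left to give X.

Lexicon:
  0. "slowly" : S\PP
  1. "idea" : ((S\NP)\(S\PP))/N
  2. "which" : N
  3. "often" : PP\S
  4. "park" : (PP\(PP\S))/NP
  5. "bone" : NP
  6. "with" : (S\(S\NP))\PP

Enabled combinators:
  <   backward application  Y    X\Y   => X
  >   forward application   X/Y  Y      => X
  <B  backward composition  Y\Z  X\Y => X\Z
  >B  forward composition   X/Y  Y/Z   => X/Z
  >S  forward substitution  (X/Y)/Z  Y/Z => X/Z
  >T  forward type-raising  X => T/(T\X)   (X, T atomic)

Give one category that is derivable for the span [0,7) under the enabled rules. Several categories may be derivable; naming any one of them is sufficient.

[0,7] S   <
  [0,3] S\NP   <
    [0,1] "slowly" : S\PP
    [1,3] (S\NP)\(S\PP)   >
      [1,2] "idea" : ((S\NP)\(S\PP))/N
      [2,3] "which" : N
  [3,7] S\(S\NP)   <
    [3,6] PP   <
      [3,4] "often" : PP\S
      [4,6] PP\(PP\S)   >
        [4,5] "park" : (PP\(PP\S))/NP
        [5,6] "bone" : NP
    [6,7] "with" : (S\(S\NP))\PP

S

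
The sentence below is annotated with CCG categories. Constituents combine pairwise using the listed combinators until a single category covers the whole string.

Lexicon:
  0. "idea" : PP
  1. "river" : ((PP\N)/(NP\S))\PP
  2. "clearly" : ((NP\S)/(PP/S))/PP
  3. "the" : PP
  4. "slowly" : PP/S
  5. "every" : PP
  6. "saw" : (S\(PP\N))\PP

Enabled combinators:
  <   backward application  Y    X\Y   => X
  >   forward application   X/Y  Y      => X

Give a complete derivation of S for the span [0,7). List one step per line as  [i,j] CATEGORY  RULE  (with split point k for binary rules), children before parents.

[0,1] PP  lex  "idea"
[1,2] ((PP\N)/(NP\S))\PP  lex  "river"
[0,2] (PP\N)/(NP\S)  <  k=1
[2,3] ((NP\S)/(PP/S))/PP  lex  "clearly"
[3,4] PP  lex  "the"
[2,4] (NP\S)/(PP/S)  >  k=3
[4,5] PP/S  lex  "slowly"
[2,5] NP\S  >  k=4
[0,5] PP\N  >  k=2
[5,6] PP  lex  "every"
[6,7] (S\(PP\N))\PP  lex  "saw"
[5,7] S\(PP\N)  <  k=6
[0,7] S  <  k=5

[0,7] S   <
  [0,5] PP\N   >
    [0,2] (PP\N)/(NP\S)   <
      [0,1] "idea" : PP
      [1,2] "river" : ((PP\N)/(NP\S))\PP
    [2,5] NP\S   >
      [2,4] (NP\S)/(PP/S)   >
        [2,3] "clearly" : ((NP\S)/(PP/S))/PP
        [3,4] "the" : PP
      [4,5] "slowly" : PP/S
  [5,7] S\(PP\N)   <
    [5,6] "every" : PP
    [6,7] "saw" : (S\(PP\N))\PP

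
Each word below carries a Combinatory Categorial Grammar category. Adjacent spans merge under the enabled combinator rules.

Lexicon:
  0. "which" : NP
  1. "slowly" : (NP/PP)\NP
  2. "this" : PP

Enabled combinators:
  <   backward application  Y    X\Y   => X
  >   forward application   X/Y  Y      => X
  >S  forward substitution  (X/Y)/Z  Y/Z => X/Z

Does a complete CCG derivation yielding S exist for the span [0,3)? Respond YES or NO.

NO

NP (NP/PP)\NP PP
CKY chart[0,3] = {NP}; S ∉ chart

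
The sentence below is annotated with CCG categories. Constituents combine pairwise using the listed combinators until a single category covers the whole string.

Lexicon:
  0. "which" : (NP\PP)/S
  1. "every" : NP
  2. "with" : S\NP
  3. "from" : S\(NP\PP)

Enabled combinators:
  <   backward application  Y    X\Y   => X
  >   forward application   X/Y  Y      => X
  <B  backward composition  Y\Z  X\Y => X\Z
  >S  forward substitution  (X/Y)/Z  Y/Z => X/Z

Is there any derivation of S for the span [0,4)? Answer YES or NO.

YES

[0,4] S   <
  [0,3] NP\PP   >
    [0,1] "which" : (NP\PP)/S
    [1,3] S   <
      [1,2] "every" : NP
      [2,3] "with" : S\NP
  [3,4] "from" : S\(NP\PP)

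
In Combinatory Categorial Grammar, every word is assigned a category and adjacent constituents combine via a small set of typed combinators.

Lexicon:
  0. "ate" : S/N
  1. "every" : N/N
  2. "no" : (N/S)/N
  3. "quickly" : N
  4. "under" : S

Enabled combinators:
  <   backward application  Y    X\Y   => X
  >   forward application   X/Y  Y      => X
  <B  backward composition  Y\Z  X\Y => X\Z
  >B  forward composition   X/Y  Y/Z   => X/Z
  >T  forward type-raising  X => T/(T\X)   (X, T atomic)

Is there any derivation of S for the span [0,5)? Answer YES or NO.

[0,5] S   >
  [0,2] S/N   >B
    [0,1] "ate" : S/N
    [1,2] "every" : N/N
  [2,5] N   >
    [2,4] N/S   >
      [2,3] "no" : (N/S)/N
      [3,4] "quickly" : N
    [4,5] "under" : S

YES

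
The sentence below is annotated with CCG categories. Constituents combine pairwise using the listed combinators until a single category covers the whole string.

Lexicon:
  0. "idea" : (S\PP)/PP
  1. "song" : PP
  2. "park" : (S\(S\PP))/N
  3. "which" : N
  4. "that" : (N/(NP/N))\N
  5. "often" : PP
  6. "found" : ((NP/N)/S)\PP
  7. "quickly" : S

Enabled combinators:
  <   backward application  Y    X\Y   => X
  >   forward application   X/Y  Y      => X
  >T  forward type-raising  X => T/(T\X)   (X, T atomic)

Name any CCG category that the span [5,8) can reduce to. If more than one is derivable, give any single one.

NP/N

[0,8] S   <
  [0,2] S\PP   >
    [0,1] "idea" : (S\PP)/PP
    [1,2] "song" : PP
  [2,8] S\(S\PP)   >
    [2,3] "park" : (S\(S\PP))/N
    [3,8] N   >
      [3,5] N/(NP/N)   <
        [3,4] "which" : N
        [4,5] "that" : (N/(NP/N))\N
      [5,8] NP/N   >
        [5,7] (NP/N)/S   <
          [5,6] "often" : PP
          [6,7] "found" : ((NP/N)/S)\PP
        [7,8] "quickly" : S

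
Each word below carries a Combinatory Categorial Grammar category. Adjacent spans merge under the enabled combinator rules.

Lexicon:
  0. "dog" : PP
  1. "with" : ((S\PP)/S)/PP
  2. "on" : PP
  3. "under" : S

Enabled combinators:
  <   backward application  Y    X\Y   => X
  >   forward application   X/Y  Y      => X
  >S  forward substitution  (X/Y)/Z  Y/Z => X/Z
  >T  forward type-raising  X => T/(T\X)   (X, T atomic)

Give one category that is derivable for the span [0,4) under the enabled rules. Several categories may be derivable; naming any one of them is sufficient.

[0,4] S   <
  [0,1] "dog" : PP
  [1,4] S\PP   >
    [1,3] (S\PP)/S   >
      [1,2] "with" : ((S\PP)/S)/PP
      [2,3] "on" : PP
    [3,4] "under" : S

S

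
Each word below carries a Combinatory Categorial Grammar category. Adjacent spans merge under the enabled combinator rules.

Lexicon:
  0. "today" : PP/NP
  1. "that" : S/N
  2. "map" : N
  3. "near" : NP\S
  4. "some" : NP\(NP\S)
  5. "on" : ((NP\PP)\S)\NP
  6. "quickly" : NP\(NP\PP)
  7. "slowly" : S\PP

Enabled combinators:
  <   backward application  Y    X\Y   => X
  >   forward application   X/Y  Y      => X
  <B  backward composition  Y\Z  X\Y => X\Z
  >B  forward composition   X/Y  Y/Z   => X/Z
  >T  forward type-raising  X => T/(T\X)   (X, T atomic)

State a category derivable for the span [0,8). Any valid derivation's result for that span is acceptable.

[0,8] S   <
  [0,7] PP   >
    [0,1] "today" : PP/NP
    [1,7] NP   <
      [1,6] NP\PP   <
        [1,3] S   >
          [1,2] "that" : S/N
          [2,3] "map" : N
        [3,6] (NP\PP)\S   <
          [3,5] NP   <
            [3,4] "near" : NP\S
            [4,5] "some" : NP\(NP\S)
          [5,6] "on" : ((NP\PP)\S)\NP
      [6,7] "quickly" : NP\(NP\PP)
  [7,8] "slowly" : S\PP

S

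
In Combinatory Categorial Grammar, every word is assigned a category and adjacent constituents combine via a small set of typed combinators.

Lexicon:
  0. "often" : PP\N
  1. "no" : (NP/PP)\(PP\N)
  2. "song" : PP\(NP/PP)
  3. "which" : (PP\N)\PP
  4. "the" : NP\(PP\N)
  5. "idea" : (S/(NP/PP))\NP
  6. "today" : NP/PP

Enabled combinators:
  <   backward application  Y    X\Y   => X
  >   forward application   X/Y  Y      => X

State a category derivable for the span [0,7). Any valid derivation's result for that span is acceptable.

S

[0,7] S   >
  [0,6] S/(NP/PP)   <
    [0,5] NP   <
      [0,4] PP\N   <
        [0,3] PP   <
          [0,2] NP/PP   <
            [0,1] "often" : PP\N
            [1,2] "no" : (NP/PP)\(PP\N)
          [2,3] "song" : PP\(NP/PP)
        [3,4] "which" : (PP\N)\PP
      [4,5] "the" : NP\(PP\N)
    [5,6] "idea" : (S/(NP/PP))\NP
  [6,7] "today" : NP/PP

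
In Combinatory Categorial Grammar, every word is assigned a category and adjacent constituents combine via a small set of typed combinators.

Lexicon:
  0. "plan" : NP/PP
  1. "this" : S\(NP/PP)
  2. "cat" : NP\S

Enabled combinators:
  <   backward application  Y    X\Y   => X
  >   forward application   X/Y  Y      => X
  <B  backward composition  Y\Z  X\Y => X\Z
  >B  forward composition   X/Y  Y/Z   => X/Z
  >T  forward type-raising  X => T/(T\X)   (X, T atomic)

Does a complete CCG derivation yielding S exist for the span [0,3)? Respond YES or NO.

NO

NP/PP S\(NP/PP) NP\S
CKY chart[0,3] = {N/(N\NP), NP, NP/(NP\NP), PP/(PP\NP), S/(S\NP)}; S ∉ chart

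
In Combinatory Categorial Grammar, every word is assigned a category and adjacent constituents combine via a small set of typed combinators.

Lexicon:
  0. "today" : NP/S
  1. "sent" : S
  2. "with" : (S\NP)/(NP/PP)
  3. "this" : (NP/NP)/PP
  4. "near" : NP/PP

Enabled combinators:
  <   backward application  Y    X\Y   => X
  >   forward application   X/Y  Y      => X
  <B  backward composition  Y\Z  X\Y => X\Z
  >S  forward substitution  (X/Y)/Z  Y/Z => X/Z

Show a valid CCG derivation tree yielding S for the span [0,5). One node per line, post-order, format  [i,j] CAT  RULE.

[0,1] NP/S  lex  "today"
[1,2] S  lex  "sent"
[0,2] NP  >  k=1
[2,3] (S\NP)/(NP/PP)  lex  "with"
[3,4] (NP/NP)/PP  lex  "this"
[4,5] NP/PP  lex  "near"
[3,5] NP/PP  >S  k=4
[2,5] S\NP  >  k=3
[0,5] S  <  k=2

[0,5] S   <
  [0,2] NP   >
    [0,1] "today" : NP/S
    [1,2] "sent" : S
  [2,5] S\NP   >
    [2,3] "with" : (S\NP)/(NP/PP)
    [3,5] NP/PP   >S
      [3,4] "this" : (NP/NP)/PP
      [4,5] "near" : NP/PP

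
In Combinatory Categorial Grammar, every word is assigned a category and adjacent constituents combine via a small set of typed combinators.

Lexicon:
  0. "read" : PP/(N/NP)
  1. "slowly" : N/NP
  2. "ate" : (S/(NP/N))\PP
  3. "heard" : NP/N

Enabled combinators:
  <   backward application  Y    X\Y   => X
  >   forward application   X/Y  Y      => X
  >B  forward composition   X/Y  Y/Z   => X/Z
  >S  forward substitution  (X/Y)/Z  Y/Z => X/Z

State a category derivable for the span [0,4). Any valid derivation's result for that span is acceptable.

S

[0,4] S   >
  [0,3] S/(NP/N)   <
    [0,2] PP   >
      [0,1] "read" : PP/(N/NP)
      [1,2] "slowly" : N/NP
    [2,3] "ate" : (S/(NP/N))\PP
  [3,4] "heard" : NP/N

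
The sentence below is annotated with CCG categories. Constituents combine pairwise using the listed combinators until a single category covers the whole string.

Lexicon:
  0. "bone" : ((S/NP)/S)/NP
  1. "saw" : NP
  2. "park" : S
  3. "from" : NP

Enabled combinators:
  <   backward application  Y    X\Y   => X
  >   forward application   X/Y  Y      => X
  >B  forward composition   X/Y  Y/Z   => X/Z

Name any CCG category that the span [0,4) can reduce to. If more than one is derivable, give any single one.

[0,4] S   >
  [0,3] S/NP   >
    [0,2] (S/NP)/S   >
      [0,1] "bone" : ((S/NP)/S)/NP
      [1,2] "saw" : NP
    [2,3] "park" : S
  [3,4] "from" : NP

S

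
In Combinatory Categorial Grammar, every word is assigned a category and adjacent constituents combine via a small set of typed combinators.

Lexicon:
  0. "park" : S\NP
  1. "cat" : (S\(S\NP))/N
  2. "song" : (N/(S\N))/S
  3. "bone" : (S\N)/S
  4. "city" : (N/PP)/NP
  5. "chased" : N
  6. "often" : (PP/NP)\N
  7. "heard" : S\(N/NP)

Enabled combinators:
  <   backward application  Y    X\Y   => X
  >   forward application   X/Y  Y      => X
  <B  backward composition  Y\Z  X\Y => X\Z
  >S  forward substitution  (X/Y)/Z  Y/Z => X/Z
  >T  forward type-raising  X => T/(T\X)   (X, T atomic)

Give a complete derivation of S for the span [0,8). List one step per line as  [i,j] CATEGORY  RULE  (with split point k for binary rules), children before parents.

[0,8] S   <
  [0,1] "park" : S\NP
  [1,8] S\(S\NP)   >
    [1,2] "cat" : (S\(S\NP))/N
    [2,8] N   >
      [2,4] N/S   >S
        [2,3] "song" : (N/(S\N))/S
        [3,4] "bone" : (S\N)/S
      [4,8] S   <
        [4,7] N/NP   >S
          [4,5] "city" : (N/PP)/NP
          [5,7] PP/NP   <
            [5,6] "chased" : N
            [6,7] "often" : (PP/NP)\N
        [7,8] "heard" : S\(N/NP)

[0,1] S\NP  lex  "park"
[1,2] (S\(S\NP))/N  lex  "cat"
[2,3] (N/(S\N))/S  lex  "song"
[3,4] (S\N)/S  lex  "bone"
[2,4] N/S  >S  k=3
[4,5] (N/PP)/NP  lex  "city"
[5,6] N  lex  "chased"
[6,7] (PP/NP)\N  lex  "often"
[5,7] PP/NP  <  k=6
[4,7] N/NP  >S  k=5
[7,8] S\(N/NP)  lex  "heard"
[4,8] S  <  k=7
[2,8] N  >  k=4
[1,8] S\(S\NP)  >  k=2
[0,8] S  <  k=1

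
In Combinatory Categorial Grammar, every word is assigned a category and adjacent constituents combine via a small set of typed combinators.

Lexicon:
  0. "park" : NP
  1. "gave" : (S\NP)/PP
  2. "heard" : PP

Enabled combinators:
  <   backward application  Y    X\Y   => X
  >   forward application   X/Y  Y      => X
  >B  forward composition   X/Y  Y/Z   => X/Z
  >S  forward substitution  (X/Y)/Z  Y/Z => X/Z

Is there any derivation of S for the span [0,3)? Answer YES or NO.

[0,3] S   <
  [0,1] "park" : NP
  [1,3] S\NP   >
    [1,2] "gave" : (S\NP)/PP
    [2,3] "heard" : PP

YES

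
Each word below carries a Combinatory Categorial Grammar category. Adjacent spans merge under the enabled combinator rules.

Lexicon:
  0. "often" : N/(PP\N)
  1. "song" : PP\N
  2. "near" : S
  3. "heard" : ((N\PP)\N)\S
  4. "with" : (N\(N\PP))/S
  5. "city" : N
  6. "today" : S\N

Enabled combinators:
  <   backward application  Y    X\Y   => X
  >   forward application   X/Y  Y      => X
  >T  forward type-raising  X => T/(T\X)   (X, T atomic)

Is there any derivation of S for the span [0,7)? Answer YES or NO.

NO

N/(PP\N) PP\N S ((N\PP)\N)\S (N\(N\PP))/S N S\N
CKY chart[0,7] = {N, N/(N\N), NP/(NP\N), PP/(PP\N), S/(S\N)}; S ∉ chart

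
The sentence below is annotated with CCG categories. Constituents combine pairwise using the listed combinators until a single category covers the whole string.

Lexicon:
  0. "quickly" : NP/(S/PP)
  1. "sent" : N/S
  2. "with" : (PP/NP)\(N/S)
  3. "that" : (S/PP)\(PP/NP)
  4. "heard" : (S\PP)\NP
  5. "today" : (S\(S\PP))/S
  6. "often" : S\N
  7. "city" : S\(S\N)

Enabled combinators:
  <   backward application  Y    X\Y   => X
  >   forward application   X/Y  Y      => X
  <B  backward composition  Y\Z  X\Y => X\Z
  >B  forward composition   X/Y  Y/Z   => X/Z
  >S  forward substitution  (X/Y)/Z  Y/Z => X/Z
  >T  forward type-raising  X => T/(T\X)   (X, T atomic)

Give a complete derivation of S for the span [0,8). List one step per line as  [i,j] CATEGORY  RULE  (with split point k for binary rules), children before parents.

[0,8] S   <
  [0,5] S\PP   <
    [0,4] NP   >
      [0,1] "quickly" : NP/(S/PP)
      [1,4] S/PP   <
        [1,3] PP/NP   <
          [1,2] "sent" : N/S
          [2,3] "with" : (PP/NP)\(N/S)
        [3,4] "that" : (S/PP)\(PP/NP)
    [4,5] "heard" : (S\PP)\NP
  [5,8] S\(S\PP)   >
    [5,6] "today" : (S\(S\PP))/S
    [6,8] S   <
      [6,7] "often" : S\N
      [7,8] "city" : S\(S\N)

[0,1] NP/(S/PP)  lex  "quickly"
[1,2] N/S  lex  "sent"
[2,3] (PP/NP)\(N/S)  lex  "with"
[1,3] PP/NP  <  k=2
[3,4] (S/PP)\(PP/NP)  lex  "that"
[1,4] S/PP  <  k=3
[0,4] NP  >  k=1
[4,5] (S\PP)\NP  lex  "heard"
[0,5] S\PP  <  k=4
[5,6] (S\(S\PP))/S  lex  "today"
[6,7] S\N  lex  "often"
[7,8] S\(S\N)  lex  "city"
[6,8] S  <  k=7
[5,8] S\(S\PP)  >  k=6
[0,8] S  <  k=5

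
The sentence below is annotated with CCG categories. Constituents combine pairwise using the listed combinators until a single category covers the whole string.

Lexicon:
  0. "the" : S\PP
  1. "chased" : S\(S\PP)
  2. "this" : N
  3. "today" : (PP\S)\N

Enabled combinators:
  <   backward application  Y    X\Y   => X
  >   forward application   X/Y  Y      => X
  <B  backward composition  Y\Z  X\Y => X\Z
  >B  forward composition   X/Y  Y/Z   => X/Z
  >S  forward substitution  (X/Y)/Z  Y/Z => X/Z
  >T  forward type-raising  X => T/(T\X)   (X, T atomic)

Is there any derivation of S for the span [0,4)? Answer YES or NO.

NO

S\PP S\(S\PP) N (PP\S)\N
CKY chart[0,4] = {N/(N\PP), NP/(NP\PP), PP, PP/(PP\PP), S/(S\PP)}; S ∉ chart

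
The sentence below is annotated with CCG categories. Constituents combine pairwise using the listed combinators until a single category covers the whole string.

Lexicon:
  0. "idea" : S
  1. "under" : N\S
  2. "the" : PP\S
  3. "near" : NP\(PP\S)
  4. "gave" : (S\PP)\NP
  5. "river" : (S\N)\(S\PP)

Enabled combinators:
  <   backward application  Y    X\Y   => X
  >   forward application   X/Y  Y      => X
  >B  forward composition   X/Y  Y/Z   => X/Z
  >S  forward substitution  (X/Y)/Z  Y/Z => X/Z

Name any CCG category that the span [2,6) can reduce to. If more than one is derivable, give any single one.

[0,6] S   <
  [0,2] N   <
    [0,1] "idea" : S
    [1,2] "under" : N\S
  [2,6] S\N   <
    [2,5] S\PP   <
      [2,4] NP   <
        [2,3] "the" : PP\S
        [3,4] "near" : NP\(PP\S)
      [4,5] "gave" : (S\PP)\NP
    [5,6] "river" : (S\N)\(S\PP)

S\N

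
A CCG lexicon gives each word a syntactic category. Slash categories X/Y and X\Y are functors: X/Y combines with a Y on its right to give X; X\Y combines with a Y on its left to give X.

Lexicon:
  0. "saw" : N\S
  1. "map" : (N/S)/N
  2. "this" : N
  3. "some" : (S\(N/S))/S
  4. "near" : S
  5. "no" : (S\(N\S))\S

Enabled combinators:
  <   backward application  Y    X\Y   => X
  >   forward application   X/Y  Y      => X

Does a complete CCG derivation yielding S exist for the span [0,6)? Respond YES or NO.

YES

[0,6] S   <
  [0,1] "saw" : N\S
  [1,6] S\(N\S)   <
    [1,5] S   <
      [1,3] N/S   >
        [1,2] "map" : (N/S)/N
        [2,3] "this" : N
      [3,5] S\(N/S)   >
        [3,4] "some" : (S\(N/S))/S
        [4,5] "near" : S
    [5,6] "no" : (S\(N\S))\S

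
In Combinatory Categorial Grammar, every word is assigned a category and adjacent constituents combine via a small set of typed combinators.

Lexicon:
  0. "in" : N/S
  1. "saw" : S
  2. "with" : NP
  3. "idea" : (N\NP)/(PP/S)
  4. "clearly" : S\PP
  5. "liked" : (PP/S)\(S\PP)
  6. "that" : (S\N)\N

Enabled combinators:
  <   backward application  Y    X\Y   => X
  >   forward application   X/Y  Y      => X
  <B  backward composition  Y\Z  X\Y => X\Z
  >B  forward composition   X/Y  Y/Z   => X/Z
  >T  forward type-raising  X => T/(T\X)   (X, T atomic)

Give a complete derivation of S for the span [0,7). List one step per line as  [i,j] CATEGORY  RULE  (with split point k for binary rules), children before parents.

[0,1] N/S  lex  "in"
[1,2] S  lex  "saw"
[0,2] N  >  k=1
[2,3] NP  lex  "with"
[3,4] (N\NP)/(PP/S)  lex  "idea"
[4,5] S\PP  lex  "clearly"
[5,6] (PP/S)\(S\PP)  lex  "liked"
[4,6] PP/S  <  k=5
[3,6] N\NP  >  k=4
[2,6] N  <  k=3
[6,7] (S\N)\N  lex  "that"
[2,7] S\N  <  k=6
[0,7] S  <  k=2

[0,7] S   <
  [0,2] N   >
    [0,1] "in" : N/S
    [1,2] "saw" : S
  [2,7] S\N   <
    [2,6] N   <
      [2,3] "with" : NP
      [3,6] N\NP   >
        [3,4] "idea" : (N\NP)/(PP/S)
        [4,6] PP/S   <
          [4,5] "clearly" : S\PP
          [5,6] "liked" : (PP/S)\(S\PP)
    [6,7] "that" : (S\N)\N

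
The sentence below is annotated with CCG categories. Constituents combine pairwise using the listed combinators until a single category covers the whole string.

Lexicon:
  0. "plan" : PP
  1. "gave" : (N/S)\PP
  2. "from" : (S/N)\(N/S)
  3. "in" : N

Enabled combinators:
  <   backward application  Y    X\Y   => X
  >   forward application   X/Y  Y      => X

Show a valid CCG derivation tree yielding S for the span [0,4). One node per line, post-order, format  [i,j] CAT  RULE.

[0,4] S   >
  [0,3] S/N   <
    [0,2] N/S   <
      [0,1] "plan" : PP
      [1,2] "gave" : (N/S)\PP
    [2,3] "from" : (S/N)\(N/S)
  [3,4] "in" : N

[0,1] PP  lex  "plan"
[1,2] (N/S)\PP  lex  "gave"
[0,2] N/S  <  k=1
[2,3] (S/N)\(N/S)  lex  "from"
[0,3] S/N  <  k=2
[3,4] N  lex  "in"
[0,4] S  >  k=3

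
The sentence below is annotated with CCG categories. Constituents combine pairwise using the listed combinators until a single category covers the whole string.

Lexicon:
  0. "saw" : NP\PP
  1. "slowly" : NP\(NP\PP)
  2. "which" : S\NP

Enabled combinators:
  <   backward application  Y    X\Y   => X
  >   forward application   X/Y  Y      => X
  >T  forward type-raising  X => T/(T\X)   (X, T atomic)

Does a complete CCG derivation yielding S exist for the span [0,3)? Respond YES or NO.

YES

[0,3] S   <
  [0,2] NP   <
    [0,1] "saw" : NP\PP
    [1,2] "slowly" : NP\(NP\PP)
  [2,3] "which" : S\NP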